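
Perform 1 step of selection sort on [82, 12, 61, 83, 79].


Initial: [82, 12, 61, 83, 79]
Step 1: min=12 at 1
  Swap: [12, 82, 61, 83, 79]

After 1 step: [12, 82, 61, 83, 79]


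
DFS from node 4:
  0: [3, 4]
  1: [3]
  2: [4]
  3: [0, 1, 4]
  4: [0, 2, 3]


Visit 4, push [3, 2, 0]
Visit 0, push [3]
Visit 3, push [1]
Visit 1, push []
Visit 2, push []

DFS order: [4, 0, 3, 1, 2]


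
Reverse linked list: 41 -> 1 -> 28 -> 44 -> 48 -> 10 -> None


Step 1: curr=41, set curr.next=prev(None) | reversed so far: 41
Step 2: curr=1, set curr.next=prev(41) | reversed so far: 1 -> 41
Step 3: curr=28, set curr.next=prev(1) | reversed so far: 28 -> 1 -> 41
Step 4: curr=44, set curr.next=prev(28) | reversed so far: 44 -> 28 -> 1 -> 41
Step 5: curr=48, set curr.next=prev(44) | reversed so far: 48 -> 44 -> 28 -> 1 -> 41
Step 6: curr=10, set curr.next=prev(48) | reversed so far: 10 -> 48 -> 44 -> 28 -> 1 -> 41

10 -> 48 -> 44 -> 28 -> 1 -> 41 -> None


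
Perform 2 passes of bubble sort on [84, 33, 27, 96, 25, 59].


Initial: [84, 33, 27, 96, 25, 59]
Pass 1: [33, 27, 84, 25, 59, 96] (4 swaps)
Pass 2: [27, 33, 25, 59, 84, 96] (3 swaps)

After 2 passes: [27, 33, 25, 59, 84, 96]


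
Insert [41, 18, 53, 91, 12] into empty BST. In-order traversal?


Insert 41: root
Insert 18: L from 41
Insert 53: R from 41
Insert 91: R from 41 -> R from 53
Insert 12: L from 41 -> L from 18

In-order: [12, 18, 41, 53, 91]


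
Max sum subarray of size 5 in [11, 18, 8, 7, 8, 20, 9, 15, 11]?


[0:5]: 52
[1:6]: 61
[2:7]: 52
[3:8]: 59
[4:9]: 63

Max: 63 at [4:9]


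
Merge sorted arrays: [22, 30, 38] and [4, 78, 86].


Take 4 from B
Take 22 from A
Take 30 from A
Take 38 from A

Merged: [4, 22, 30, 38, 78, 86]


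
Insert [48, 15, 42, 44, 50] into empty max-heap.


Insert 48: [48]
Insert 15: [48, 15]
Insert 42: [48, 15, 42]
Insert 44: [48, 44, 42, 15]
Insert 50: [50, 48, 42, 15, 44]

Final heap: [50, 48, 42, 15, 44]


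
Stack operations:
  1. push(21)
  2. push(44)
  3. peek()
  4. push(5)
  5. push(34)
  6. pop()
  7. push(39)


push(21) -> [21]
push(44) -> [21, 44]
peek()->44
push(5) -> [21, 44, 5]
push(34) -> [21, 44, 5, 34]
pop()->34, [21, 44, 5]
push(39) -> [21, 44, 5, 39]

Final stack: [21, 44, 5, 39]


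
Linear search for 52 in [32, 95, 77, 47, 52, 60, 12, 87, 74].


i=0: 32!=52
i=1: 95!=52
i=2: 77!=52
i=3: 47!=52
i=4: 52==52 found!

Found at 4, 5 comps


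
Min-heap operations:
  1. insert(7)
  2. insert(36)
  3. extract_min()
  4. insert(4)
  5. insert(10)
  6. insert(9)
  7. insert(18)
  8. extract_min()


insert(7) -> [7]
insert(36) -> [7, 36]
extract_min()->7, [36]
insert(4) -> [4, 36]
insert(10) -> [4, 36, 10]
insert(9) -> [4, 9, 10, 36]
insert(18) -> [4, 9, 10, 36, 18]
extract_min()->4, [9, 18, 10, 36]

Final heap: [9, 18, 10, 36]


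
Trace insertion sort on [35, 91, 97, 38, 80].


Initial: [35, 91, 97, 38, 80]
Insert 91: [35, 91, 97, 38, 80]
Insert 97: [35, 91, 97, 38, 80]
Insert 38: [35, 38, 91, 97, 80]
Insert 80: [35, 38, 80, 91, 97]

Sorted: [35, 38, 80, 91, 97]


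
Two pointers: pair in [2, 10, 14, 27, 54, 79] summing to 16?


lo=0(2)+hi=5(79)=81
lo=0(2)+hi=4(54)=56
lo=0(2)+hi=3(27)=29
lo=0(2)+hi=2(14)=16

Yes: 2+14=16


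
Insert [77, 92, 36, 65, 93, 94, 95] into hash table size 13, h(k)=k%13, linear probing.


Insert 77: h=12 -> slot 12
Insert 92: h=1 -> slot 1
Insert 36: h=10 -> slot 10
Insert 65: h=0 -> slot 0
Insert 93: h=2 -> slot 2
Insert 94: h=3 -> slot 3
Insert 95: h=4 -> slot 4

Table: [65, 92, 93, 94, 95, None, None, None, None, None, 36, None, 77]


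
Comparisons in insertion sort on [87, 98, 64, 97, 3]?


Algorithm: insertion sort
Input: [87, 98, 64, 97, 3]
Sorted: [3, 64, 87, 97, 98]

9


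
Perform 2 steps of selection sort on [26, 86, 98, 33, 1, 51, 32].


Initial: [26, 86, 98, 33, 1, 51, 32]
Step 1: min=1 at 4
  Swap: [1, 86, 98, 33, 26, 51, 32]
Step 2: min=26 at 4
  Swap: [1, 26, 98, 33, 86, 51, 32]

After 2 steps: [1, 26, 98, 33, 86, 51, 32]


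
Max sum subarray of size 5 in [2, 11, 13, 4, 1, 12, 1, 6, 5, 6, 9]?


[0:5]: 31
[1:6]: 41
[2:7]: 31
[3:8]: 24
[4:9]: 25
[5:10]: 30
[6:11]: 27

Max: 41 at [1:6]


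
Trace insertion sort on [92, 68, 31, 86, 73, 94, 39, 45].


Initial: [92, 68, 31, 86, 73, 94, 39, 45]
Insert 68: [68, 92, 31, 86, 73, 94, 39, 45]
Insert 31: [31, 68, 92, 86, 73, 94, 39, 45]
Insert 86: [31, 68, 86, 92, 73, 94, 39, 45]
Insert 73: [31, 68, 73, 86, 92, 94, 39, 45]
Insert 94: [31, 68, 73, 86, 92, 94, 39, 45]
Insert 39: [31, 39, 68, 73, 86, 92, 94, 45]
Insert 45: [31, 39, 45, 68, 73, 86, 92, 94]

Sorted: [31, 39, 45, 68, 73, 86, 92, 94]


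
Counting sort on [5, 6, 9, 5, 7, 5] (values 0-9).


Input: [5, 6, 9, 5, 7, 5]
Counts: [0, 0, 0, 0, 0, 3, 1, 1, 0, 1]

Sorted: [5, 5, 5, 6, 7, 9]


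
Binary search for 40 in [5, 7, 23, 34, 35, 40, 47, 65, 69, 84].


Step 1: lo=0, hi=9, mid=4, val=35
Step 2: lo=5, hi=9, mid=7, val=65
Step 3: lo=5, hi=6, mid=5, val=40

Found at index 5


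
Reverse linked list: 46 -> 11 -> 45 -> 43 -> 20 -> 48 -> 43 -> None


Step 1: curr=46, set curr.next=prev(None) | reversed so far: 46
Step 2: curr=11, set curr.next=prev(46) | reversed so far: 11 -> 46
Step 3: curr=45, set curr.next=prev(11) | reversed so far: 45 -> 11 -> 46
Step 4: curr=43, set curr.next=prev(45) | reversed so far: 43 -> 45 -> 11 -> 46
Step 5: curr=20, set curr.next=prev(43) | reversed so far: 20 -> 43 -> 45 -> 11 -> 46
Step 6: curr=48, set curr.next=prev(20) | reversed so far: 48 -> 20 -> 43 -> 45 -> 11 -> 46
Step 7: curr=43, set curr.next=prev(48) | reversed so far: 43 -> 48 -> 20 -> 43 -> 45 -> 11 -> 46

43 -> 48 -> 20 -> 43 -> 45 -> 11 -> 46 -> None


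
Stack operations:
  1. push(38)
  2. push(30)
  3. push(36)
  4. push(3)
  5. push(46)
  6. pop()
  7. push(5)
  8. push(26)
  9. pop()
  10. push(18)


push(38) -> [38]
push(30) -> [38, 30]
push(36) -> [38, 30, 36]
push(3) -> [38, 30, 36, 3]
push(46) -> [38, 30, 36, 3, 46]
pop()->46, [38, 30, 36, 3]
push(5) -> [38, 30, 36, 3, 5]
push(26) -> [38, 30, 36, 3, 5, 26]
pop()->26, [38, 30, 36, 3, 5]
push(18) -> [38, 30, 36, 3, 5, 18]

Final stack: [38, 30, 36, 3, 5, 18]


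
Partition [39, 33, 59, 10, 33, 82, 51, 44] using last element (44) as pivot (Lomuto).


Pivot: 44
  39 <= 44: advance i (no swap)
  33 <= 44: advance i (no swap)
  10 <= 44: swap -> [39, 33, 10, 59, 33, 82, 51, 44]
  33 <= 44: swap -> [39, 33, 10, 33, 59, 82, 51, 44]
Place pivot at 4: [39, 33, 10, 33, 44, 82, 51, 59]

Partitioned: [39, 33, 10, 33, 44, 82, 51, 59]


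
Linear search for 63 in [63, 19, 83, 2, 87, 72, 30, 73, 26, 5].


i=0: 63==63 found!

Found at 0, 1 comps


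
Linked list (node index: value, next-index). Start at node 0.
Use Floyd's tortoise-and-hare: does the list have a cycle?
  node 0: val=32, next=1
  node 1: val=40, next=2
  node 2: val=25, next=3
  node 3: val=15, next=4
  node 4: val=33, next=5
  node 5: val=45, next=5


Floyd's tortoise (slow, +1) and hare (fast, +2):
  init: slow=0, fast=0
  step 1: slow=1, fast=2
  step 2: slow=2, fast=4
  step 3: slow=3, fast=5
  step 4: slow=4, fast=5
  step 5: slow=5, fast=5
  slow == fast at node 5: cycle detected

Cycle: yes


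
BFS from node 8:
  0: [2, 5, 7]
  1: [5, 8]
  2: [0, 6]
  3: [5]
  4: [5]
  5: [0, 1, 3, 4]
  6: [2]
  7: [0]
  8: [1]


Visit 8, enqueue [1]
Visit 1, enqueue [5]
Visit 5, enqueue [0, 3, 4]
Visit 0, enqueue [2, 7]
Visit 3, enqueue []
Visit 4, enqueue []
Visit 2, enqueue [6]
Visit 7, enqueue []
Visit 6, enqueue []

BFS order: [8, 1, 5, 0, 3, 4, 2, 7, 6]


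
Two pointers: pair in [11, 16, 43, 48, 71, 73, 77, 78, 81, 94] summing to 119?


lo=0(11)+hi=9(94)=105
lo=1(16)+hi=9(94)=110
lo=2(43)+hi=9(94)=137
lo=2(43)+hi=8(81)=124
lo=2(43)+hi=7(78)=121
lo=2(43)+hi=6(77)=120
lo=2(43)+hi=5(73)=116
lo=3(48)+hi=5(73)=121
lo=3(48)+hi=4(71)=119

Yes: 48+71=119


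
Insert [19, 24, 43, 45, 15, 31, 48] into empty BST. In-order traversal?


Insert 19: root
Insert 24: R from 19
Insert 43: R from 19 -> R from 24
Insert 45: R from 19 -> R from 24 -> R from 43
Insert 15: L from 19
Insert 31: R from 19 -> R from 24 -> L from 43
Insert 48: R from 19 -> R from 24 -> R from 43 -> R from 45

In-order: [15, 19, 24, 31, 43, 45, 48]


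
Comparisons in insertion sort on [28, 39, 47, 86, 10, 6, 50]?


Algorithm: insertion sort
Input: [28, 39, 47, 86, 10, 6, 50]
Sorted: [6, 10, 28, 39, 47, 50, 86]

14


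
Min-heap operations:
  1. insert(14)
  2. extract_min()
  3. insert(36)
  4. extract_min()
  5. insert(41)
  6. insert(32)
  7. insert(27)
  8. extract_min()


insert(14) -> [14]
extract_min()->14, []
insert(36) -> [36]
extract_min()->36, []
insert(41) -> [41]
insert(32) -> [32, 41]
insert(27) -> [27, 41, 32]
extract_min()->27, [32, 41]

Final heap: [32, 41]


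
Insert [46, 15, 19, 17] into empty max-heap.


Insert 46: [46]
Insert 15: [46, 15]
Insert 19: [46, 15, 19]
Insert 17: [46, 17, 19, 15]

Final heap: [46, 17, 19, 15]


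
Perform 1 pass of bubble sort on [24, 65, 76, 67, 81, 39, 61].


Initial: [24, 65, 76, 67, 81, 39, 61]
Pass 1: [24, 65, 67, 76, 39, 61, 81] (3 swaps)

After 1 pass: [24, 65, 67, 76, 39, 61, 81]


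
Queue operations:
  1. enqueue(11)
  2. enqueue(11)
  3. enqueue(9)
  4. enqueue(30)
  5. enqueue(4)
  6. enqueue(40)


enqueue(11) -> [11]
enqueue(11) -> [11, 11]
enqueue(9) -> [11, 11, 9]
enqueue(30) -> [11, 11, 9, 30]
enqueue(4) -> [11, 11, 9, 30, 4]
enqueue(40) -> [11, 11, 9, 30, 4, 40]

Final queue: [11, 11, 9, 30, 4, 40]


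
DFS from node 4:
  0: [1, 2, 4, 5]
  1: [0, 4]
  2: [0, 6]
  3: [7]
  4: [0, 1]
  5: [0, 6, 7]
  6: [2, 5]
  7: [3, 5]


Visit 4, push [1, 0]
Visit 0, push [5, 2, 1]
Visit 1, push []
Visit 2, push [6]
Visit 6, push [5]
Visit 5, push [7]
Visit 7, push [3]
Visit 3, push []

DFS order: [4, 0, 1, 2, 6, 5, 7, 3]


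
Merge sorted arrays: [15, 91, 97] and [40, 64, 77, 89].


Take 15 from A
Take 40 from B
Take 64 from B
Take 77 from B
Take 89 from B

Merged: [15, 40, 64, 77, 89, 91, 97]


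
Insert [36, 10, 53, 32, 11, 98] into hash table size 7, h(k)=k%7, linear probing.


Insert 36: h=1 -> slot 1
Insert 10: h=3 -> slot 3
Insert 53: h=4 -> slot 4
Insert 32: h=4, 1 probes -> slot 5
Insert 11: h=4, 2 probes -> slot 6
Insert 98: h=0 -> slot 0

Table: [98, 36, None, 10, 53, 32, 11]


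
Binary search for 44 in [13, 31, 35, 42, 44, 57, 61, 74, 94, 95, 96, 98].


Step 1: lo=0, hi=11, mid=5, val=57
Step 2: lo=0, hi=4, mid=2, val=35
Step 3: lo=3, hi=4, mid=3, val=42
Step 4: lo=4, hi=4, mid=4, val=44

Found at index 4


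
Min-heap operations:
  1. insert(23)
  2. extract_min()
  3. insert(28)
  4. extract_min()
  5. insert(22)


insert(23) -> [23]
extract_min()->23, []
insert(28) -> [28]
extract_min()->28, []
insert(22) -> [22]

Final heap: [22]


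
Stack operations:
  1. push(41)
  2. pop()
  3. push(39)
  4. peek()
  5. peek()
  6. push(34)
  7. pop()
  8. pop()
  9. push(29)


push(41) -> [41]
pop()->41, []
push(39) -> [39]
peek()->39
peek()->39
push(34) -> [39, 34]
pop()->34, [39]
pop()->39, []
push(29) -> [29]

Final stack: [29]


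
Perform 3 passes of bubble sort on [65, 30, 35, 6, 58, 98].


Initial: [65, 30, 35, 6, 58, 98]
Pass 1: [30, 35, 6, 58, 65, 98] (4 swaps)
Pass 2: [30, 6, 35, 58, 65, 98] (1 swaps)
Pass 3: [6, 30, 35, 58, 65, 98] (1 swaps)

After 3 passes: [6, 30, 35, 58, 65, 98]


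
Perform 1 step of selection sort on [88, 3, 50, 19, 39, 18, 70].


Initial: [88, 3, 50, 19, 39, 18, 70]
Step 1: min=3 at 1
  Swap: [3, 88, 50, 19, 39, 18, 70]

After 1 step: [3, 88, 50, 19, 39, 18, 70]


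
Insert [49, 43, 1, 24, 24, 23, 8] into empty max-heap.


Insert 49: [49]
Insert 43: [49, 43]
Insert 1: [49, 43, 1]
Insert 24: [49, 43, 1, 24]
Insert 24: [49, 43, 1, 24, 24]
Insert 23: [49, 43, 23, 24, 24, 1]
Insert 8: [49, 43, 23, 24, 24, 1, 8]

Final heap: [49, 43, 23, 24, 24, 1, 8]


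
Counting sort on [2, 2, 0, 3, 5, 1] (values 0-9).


Input: [2, 2, 0, 3, 5, 1]
Counts: [1, 1, 2, 1, 0, 1, 0, 0, 0, 0]

Sorted: [0, 1, 2, 2, 3, 5]


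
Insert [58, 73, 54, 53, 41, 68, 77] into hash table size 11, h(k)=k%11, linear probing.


Insert 58: h=3 -> slot 3
Insert 73: h=7 -> slot 7
Insert 54: h=10 -> slot 10
Insert 53: h=9 -> slot 9
Insert 41: h=8 -> slot 8
Insert 68: h=2 -> slot 2
Insert 77: h=0 -> slot 0

Table: [77, None, 68, 58, None, None, None, 73, 41, 53, 54]


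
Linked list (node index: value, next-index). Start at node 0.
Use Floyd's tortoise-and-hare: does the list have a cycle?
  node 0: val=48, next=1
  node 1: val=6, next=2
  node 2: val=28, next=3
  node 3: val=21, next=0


Floyd's tortoise (slow, +1) and hare (fast, +2):
  init: slow=0, fast=0
  step 1: slow=1, fast=2
  step 2: slow=2, fast=0
  step 3: slow=3, fast=2
  step 4: slow=0, fast=0
  slow == fast at node 0: cycle detected

Cycle: yes


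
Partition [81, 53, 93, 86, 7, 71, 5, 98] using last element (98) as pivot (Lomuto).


Pivot: 98
  81 <= 98: advance i (no swap)
  53 <= 98: advance i (no swap)
  93 <= 98: advance i (no swap)
  86 <= 98: advance i (no swap)
  7 <= 98: advance i (no swap)
  71 <= 98: advance i (no swap)
  5 <= 98: advance i (no swap)
Place pivot at 7: [81, 53, 93, 86, 7, 71, 5, 98]

Partitioned: [81, 53, 93, 86, 7, 71, 5, 98]


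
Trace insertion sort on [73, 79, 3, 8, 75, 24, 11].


Initial: [73, 79, 3, 8, 75, 24, 11]
Insert 79: [73, 79, 3, 8, 75, 24, 11]
Insert 3: [3, 73, 79, 8, 75, 24, 11]
Insert 8: [3, 8, 73, 79, 75, 24, 11]
Insert 75: [3, 8, 73, 75, 79, 24, 11]
Insert 24: [3, 8, 24, 73, 75, 79, 11]
Insert 11: [3, 8, 11, 24, 73, 75, 79]

Sorted: [3, 8, 11, 24, 73, 75, 79]


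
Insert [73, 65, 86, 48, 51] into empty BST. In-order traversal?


Insert 73: root
Insert 65: L from 73
Insert 86: R from 73
Insert 48: L from 73 -> L from 65
Insert 51: L from 73 -> L from 65 -> R from 48

In-order: [48, 51, 65, 73, 86]


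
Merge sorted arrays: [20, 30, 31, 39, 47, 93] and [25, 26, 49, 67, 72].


Take 20 from A
Take 25 from B
Take 26 from B
Take 30 from A
Take 31 from A
Take 39 from A
Take 47 from A
Take 49 from B
Take 67 from B
Take 72 from B

Merged: [20, 25, 26, 30, 31, 39, 47, 49, 67, 72, 93]


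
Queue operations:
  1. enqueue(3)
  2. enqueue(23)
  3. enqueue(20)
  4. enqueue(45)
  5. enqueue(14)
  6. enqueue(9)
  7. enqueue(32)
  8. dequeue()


enqueue(3) -> [3]
enqueue(23) -> [3, 23]
enqueue(20) -> [3, 23, 20]
enqueue(45) -> [3, 23, 20, 45]
enqueue(14) -> [3, 23, 20, 45, 14]
enqueue(9) -> [3, 23, 20, 45, 14, 9]
enqueue(32) -> [3, 23, 20, 45, 14, 9, 32]
dequeue()->3, [23, 20, 45, 14, 9, 32]

Final queue: [23, 20, 45, 14, 9, 32]


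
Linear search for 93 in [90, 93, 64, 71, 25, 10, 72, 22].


i=0: 90!=93
i=1: 93==93 found!

Found at 1, 2 comps


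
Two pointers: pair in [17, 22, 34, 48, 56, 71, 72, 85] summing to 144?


lo=0(17)+hi=7(85)=102
lo=1(22)+hi=7(85)=107
lo=2(34)+hi=7(85)=119
lo=3(48)+hi=7(85)=133
lo=4(56)+hi=7(85)=141
lo=5(71)+hi=7(85)=156
lo=5(71)+hi=6(72)=143

No pair found


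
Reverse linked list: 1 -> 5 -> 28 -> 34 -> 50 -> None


Step 1: curr=1, set curr.next=prev(None) | reversed so far: 1
Step 2: curr=5, set curr.next=prev(1) | reversed so far: 5 -> 1
Step 3: curr=28, set curr.next=prev(5) | reversed so far: 28 -> 5 -> 1
Step 4: curr=34, set curr.next=prev(28) | reversed so far: 34 -> 28 -> 5 -> 1
Step 5: curr=50, set curr.next=prev(34) | reversed so far: 50 -> 34 -> 28 -> 5 -> 1

50 -> 34 -> 28 -> 5 -> 1 -> None


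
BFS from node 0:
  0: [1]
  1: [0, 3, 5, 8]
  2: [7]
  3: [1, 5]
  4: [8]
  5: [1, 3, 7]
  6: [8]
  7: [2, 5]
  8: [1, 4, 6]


Visit 0, enqueue [1]
Visit 1, enqueue [3, 5, 8]
Visit 3, enqueue []
Visit 5, enqueue [7]
Visit 8, enqueue [4, 6]
Visit 7, enqueue [2]
Visit 4, enqueue []
Visit 6, enqueue []
Visit 2, enqueue []

BFS order: [0, 1, 3, 5, 8, 7, 4, 6, 2]


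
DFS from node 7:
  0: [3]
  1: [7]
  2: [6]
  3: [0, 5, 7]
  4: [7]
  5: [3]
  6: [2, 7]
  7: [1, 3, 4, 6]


Visit 7, push [6, 4, 3, 1]
Visit 1, push []
Visit 3, push [5, 0]
Visit 0, push []
Visit 5, push []
Visit 4, push []
Visit 6, push [2]
Visit 2, push []

DFS order: [7, 1, 3, 0, 5, 4, 6, 2]


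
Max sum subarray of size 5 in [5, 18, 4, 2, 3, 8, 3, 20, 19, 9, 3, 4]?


[0:5]: 32
[1:6]: 35
[2:7]: 20
[3:8]: 36
[4:9]: 53
[5:10]: 59
[6:11]: 54
[7:12]: 55

Max: 59 at [5:10]


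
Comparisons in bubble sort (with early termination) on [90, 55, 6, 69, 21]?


Algorithm: bubble sort (with early termination)
Input: [90, 55, 6, 69, 21]
Sorted: [6, 21, 55, 69, 90]

10


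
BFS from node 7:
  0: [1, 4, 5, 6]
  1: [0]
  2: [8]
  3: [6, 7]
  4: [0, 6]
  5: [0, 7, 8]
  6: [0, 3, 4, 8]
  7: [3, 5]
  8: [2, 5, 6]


Visit 7, enqueue [3, 5]
Visit 3, enqueue [6]
Visit 5, enqueue [0, 8]
Visit 6, enqueue [4]
Visit 0, enqueue [1]
Visit 8, enqueue [2]
Visit 4, enqueue []
Visit 1, enqueue []
Visit 2, enqueue []

BFS order: [7, 3, 5, 6, 0, 8, 4, 1, 2]


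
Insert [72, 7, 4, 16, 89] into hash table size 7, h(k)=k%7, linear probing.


Insert 72: h=2 -> slot 2
Insert 7: h=0 -> slot 0
Insert 4: h=4 -> slot 4
Insert 16: h=2, 1 probes -> slot 3
Insert 89: h=5 -> slot 5

Table: [7, None, 72, 16, 4, 89, None]


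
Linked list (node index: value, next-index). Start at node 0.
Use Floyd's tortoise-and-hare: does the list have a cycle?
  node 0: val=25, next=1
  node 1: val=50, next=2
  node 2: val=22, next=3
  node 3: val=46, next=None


Floyd's tortoise (slow, +1) and hare (fast, +2):
  init: slow=0, fast=0
  step 1: slow=1, fast=2
  step 2: fast 2->3->None, no cycle

Cycle: no


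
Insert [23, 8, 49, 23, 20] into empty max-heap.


Insert 23: [23]
Insert 8: [23, 8]
Insert 49: [49, 8, 23]
Insert 23: [49, 23, 23, 8]
Insert 20: [49, 23, 23, 8, 20]

Final heap: [49, 23, 23, 8, 20]


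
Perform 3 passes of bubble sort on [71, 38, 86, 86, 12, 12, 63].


Initial: [71, 38, 86, 86, 12, 12, 63]
Pass 1: [38, 71, 86, 12, 12, 63, 86] (4 swaps)
Pass 2: [38, 71, 12, 12, 63, 86, 86] (3 swaps)
Pass 3: [38, 12, 12, 63, 71, 86, 86] (3 swaps)

After 3 passes: [38, 12, 12, 63, 71, 86, 86]


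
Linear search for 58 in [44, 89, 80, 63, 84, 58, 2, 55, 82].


i=0: 44!=58
i=1: 89!=58
i=2: 80!=58
i=3: 63!=58
i=4: 84!=58
i=5: 58==58 found!

Found at 5, 6 comps


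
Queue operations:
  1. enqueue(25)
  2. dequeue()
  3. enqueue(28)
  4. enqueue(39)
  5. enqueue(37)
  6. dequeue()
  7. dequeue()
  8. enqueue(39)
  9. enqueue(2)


enqueue(25) -> [25]
dequeue()->25, []
enqueue(28) -> [28]
enqueue(39) -> [28, 39]
enqueue(37) -> [28, 39, 37]
dequeue()->28, [39, 37]
dequeue()->39, [37]
enqueue(39) -> [37, 39]
enqueue(2) -> [37, 39, 2]

Final queue: [37, 39, 2]


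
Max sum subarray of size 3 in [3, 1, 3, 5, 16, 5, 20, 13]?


[0:3]: 7
[1:4]: 9
[2:5]: 24
[3:6]: 26
[4:7]: 41
[5:8]: 38

Max: 41 at [4:7]


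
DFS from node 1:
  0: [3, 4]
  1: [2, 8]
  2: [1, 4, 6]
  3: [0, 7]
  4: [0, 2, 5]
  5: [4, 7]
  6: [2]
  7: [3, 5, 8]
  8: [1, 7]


Visit 1, push [8, 2]
Visit 2, push [6, 4]
Visit 4, push [5, 0]
Visit 0, push [3]
Visit 3, push [7]
Visit 7, push [8, 5]
Visit 5, push []
Visit 8, push []
Visit 6, push []

DFS order: [1, 2, 4, 0, 3, 7, 5, 8, 6]


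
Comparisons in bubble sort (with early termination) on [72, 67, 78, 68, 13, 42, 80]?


Algorithm: bubble sort (with early termination)
Input: [72, 67, 78, 68, 13, 42, 80]
Sorted: [13, 42, 67, 68, 72, 78, 80]

20


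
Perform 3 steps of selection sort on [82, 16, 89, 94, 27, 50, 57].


Initial: [82, 16, 89, 94, 27, 50, 57]
Step 1: min=16 at 1
  Swap: [16, 82, 89, 94, 27, 50, 57]
Step 2: min=27 at 4
  Swap: [16, 27, 89, 94, 82, 50, 57]
Step 3: min=50 at 5
  Swap: [16, 27, 50, 94, 82, 89, 57]

After 3 steps: [16, 27, 50, 94, 82, 89, 57]


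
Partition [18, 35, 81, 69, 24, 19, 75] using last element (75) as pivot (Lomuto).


Pivot: 75
  18 <= 75: advance i (no swap)
  35 <= 75: advance i (no swap)
  69 <= 75: swap -> [18, 35, 69, 81, 24, 19, 75]
  24 <= 75: swap -> [18, 35, 69, 24, 81, 19, 75]
  19 <= 75: swap -> [18, 35, 69, 24, 19, 81, 75]
Place pivot at 5: [18, 35, 69, 24, 19, 75, 81]

Partitioned: [18, 35, 69, 24, 19, 75, 81]


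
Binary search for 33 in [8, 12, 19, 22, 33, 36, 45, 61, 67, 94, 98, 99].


Step 1: lo=0, hi=11, mid=5, val=36
Step 2: lo=0, hi=4, mid=2, val=19
Step 3: lo=3, hi=4, mid=3, val=22
Step 4: lo=4, hi=4, mid=4, val=33

Found at index 4


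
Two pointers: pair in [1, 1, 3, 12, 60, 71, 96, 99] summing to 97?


lo=0(1)+hi=7(99)=100
lo=0(1)+hi=6(96)=97

Yes: 1+96=97


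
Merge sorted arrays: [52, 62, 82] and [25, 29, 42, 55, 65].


Take 25 from B
Take 29 from B
Take 42 from B
Take 52 from A
Take 55 from B
Take 62 from A
Take 65 from B

Merged: [25, 29, 42, 52, 55, 62, 65, 82]


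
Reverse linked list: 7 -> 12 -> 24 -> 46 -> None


Step 1: curr=7, set curr.next=prev(None) | reversed so far: 7
Step 2: curr=12, set curr.next=prev(7) | reversed so far: 12 -> 7
Step 3: curr=24, set curr.next=prev(12) | reversed so far: 24 -> 12 -> 7
Step 4: curr=46, set curr.next=prev(24) | reversed so far: 46 -> 24 -> 12 -> 7

46 -> 24 -> 12 -> 7 -> None


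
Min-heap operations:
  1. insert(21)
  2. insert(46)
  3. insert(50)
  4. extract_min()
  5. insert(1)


insert(21) -> [21]
insert(46) -> [21, 46]
insert(50) -> [21, 46, 50]
extract_min()->21, [46, 50]
insert(1) -> [1, 50, 46]

Final heap: [1, 50, 46]


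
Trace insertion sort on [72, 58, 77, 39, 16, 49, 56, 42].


Initial: [72, 58, 77, 39, 16, 49, 56, 42]
Insert 58: [58, 72, 77, 39, 16, 49, 56, 42]
Insert 77: [58, 72, 77, 39, 16, 49, 56, 42]
Insert 39: [39, 58, 72, 77, 16, 49, 56, 42]
Insert 16: [16, 39, 58, 72, 77, 49, 56, 42]
Insert 49: [16, 39, 49, 58, 72, 77, 56, 42]
Insert 56: [16, 39, 49, 56, 58, 72, 77, 42]
Insert 42: [16, 39, 42, 49, 56, 58, 72, 77]

Sorted: [16, 39, 42, 49, 56, 58, 72, 77]


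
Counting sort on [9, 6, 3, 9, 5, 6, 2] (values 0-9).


Input: [9, 6, 3, 9, 5, 6, 2]
Counts: [0, 0, 1, 1, 0, 1, 2, 0, 0, 2]

Sorted: [2, 3, 5, 6, 6, 9, 9]


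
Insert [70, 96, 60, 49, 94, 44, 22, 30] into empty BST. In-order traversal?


Insert 70: root
Insert 96: R from 70
Insert 60: L from 70
Insert 49: L from 70 -> L from 60
Insert 94: R from 70 -> L from 96
Insert 44: L from 70 -> L from 60 -> L from 49
Insert 22: L from 70 -> L from 60 -> L from 49 -> L from 44
Insert 30: L from 70 -> L from 60 -> L from 49 -> L from 44 -> R from 22

In-order: [22, 30, 44, 49, 60, 70, 94, 96]


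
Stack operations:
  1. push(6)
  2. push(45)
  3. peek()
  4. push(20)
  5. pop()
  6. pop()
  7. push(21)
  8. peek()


push(6) -> [6]
push(45) -> [6, 45]
peek()->45
push(20) -> [6, 45, 20]
pop()->20, [6, 45]
pop()->45, [6]
push(21) -> [6, 21]
peek()->21

Final stack: [6, 21]


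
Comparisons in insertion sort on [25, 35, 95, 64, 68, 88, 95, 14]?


Algorithm: insertion sort
Input: [25, 35, 95, 64, 68, 88, 95, 14]
Sorted: [14, 25, 35, 64, 68, 88, 95, 95]

16


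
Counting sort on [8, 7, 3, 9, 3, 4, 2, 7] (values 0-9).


Input: [8, 7, 3, 9, 3, 4, 2, 7]
Counts: [0, 0, 1, 2, 1, 0, 0, 2, 1, 1]

Sorted: [2, 3, 3, 4, 7, 7, 8, 9]


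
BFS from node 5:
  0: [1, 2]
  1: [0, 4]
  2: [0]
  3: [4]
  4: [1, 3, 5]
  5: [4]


Visit 5, enqueue [4]
Visit 4, enqueue [1, 3]
Visit 1, enqueue [0]
Visit 3, enqueue []
Visit 0, enqueue [2]
Visit 2, enqueue []

BFS order: [5, 4, 1, 3, 0, 2]


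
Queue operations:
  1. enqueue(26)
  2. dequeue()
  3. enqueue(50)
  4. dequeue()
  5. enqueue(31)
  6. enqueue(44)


enqueue(26) -> [26]
dequeue()->26, []
enqueue(50) -> [50]
dequeue()->50, []
enqueue(31) -> [31]
enqueue(44) -> [31, 44]

Final queue: [31, 44]


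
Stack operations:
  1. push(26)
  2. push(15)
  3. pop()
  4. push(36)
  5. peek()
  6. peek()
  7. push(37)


push(26) -> [26]
push(15) -> [26, 15]
pop()->15, [26]
push(36) -> [26, 36]
peek()->36
peek()->36
push(37) -> [26, 36, 37]

Final stack: [26, 36, 37]


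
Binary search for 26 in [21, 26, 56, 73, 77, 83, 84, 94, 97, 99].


Step 1: lo=0, hi=9, mid=4, val=77
Step 2: lo=0, hi=3, mid=1, val=26

Found at index 1


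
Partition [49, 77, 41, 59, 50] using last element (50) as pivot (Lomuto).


Pivot: 50
  49 <= 50: advance i (no swap)
  41 <= 50: swap -> [49, 41, 77, 59, 50]
Place pivot at 2: [49, 41, 50, 59, 77]

Partitioned: [49, 41, 50, 59, 77]


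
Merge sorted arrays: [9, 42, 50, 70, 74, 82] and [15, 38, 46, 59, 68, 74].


Take 9 from A
Take 15 from B
Take 38 from B
Take 42 from A
Take 46 from B
Take 50 from A
Take 59 from B
Take 68 from B
Take 70 from A
Take 74 from A
Take 74 from B

Merged: [9, 15, 38, 42, 46, 50, 59, 68, 70, 74, 74, 82]


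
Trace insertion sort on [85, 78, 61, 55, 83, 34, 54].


Initial: [85, 78, 61, 55, 83, 34, 54]
Insert 78: [78, 85, 61, 55, 83, 34, 54]
Insert 61: [61, 78, 85, 55, 83, 34, 54]
Insert 55: [55, 61, 78, 85, 83, 34, 54]
Insert 83: [55, 61, 78, 83, 85, 34, 54]
Insert 34: [34, 55, 61, 78, 83, 85, 54]
Insert 54: [34, 54, 55, 61, 78, 83, 85]

Sorted: [34, 54, 55, 61, 78, 83, 85]


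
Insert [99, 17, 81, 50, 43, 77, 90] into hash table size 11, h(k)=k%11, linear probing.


Insert 99: h=0 -> slot 0
Insert 17: h=6 -> slot 6
Insert 81: h=4 -> slot 4
Insert 50: h=6, 1 probes -> slot 7
Insert 43: h=10 -> slot 10
Insert 77: h=0, 1 probes -> slot 1
Insert 90: h=2 -> slot 2

Table: [99, 77, 90, None, 81, None, 17, 50, None, None, 43]


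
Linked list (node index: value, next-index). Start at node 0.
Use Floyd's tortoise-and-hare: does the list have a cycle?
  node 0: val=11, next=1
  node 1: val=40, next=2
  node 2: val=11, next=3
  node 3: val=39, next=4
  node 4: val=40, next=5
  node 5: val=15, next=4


Floyd's tortoise (slow, +1) and hare (fast, +2):
  init: slow=0, fast=0
  step 1: slow=1, fast=2
  step 2: slow=2, fast=4
  step 3: slow=3, fast=4
  step 4: slow=4, fast=4
  slow == fast at node 4: cycle detected

Cycle: yes


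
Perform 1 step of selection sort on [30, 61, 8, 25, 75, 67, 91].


Initial: [30, 61, 8, 25, 75, 67, 91]
Step 1: min=8 at 2
  Swap: [8, 61, 30, 25, 75, 67, 91]

After 1 step: [8, 61, 30, 25, 75, 67, 91]


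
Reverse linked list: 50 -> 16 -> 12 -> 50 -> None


Step 1: curr=50, set curr.next=prev(None) | reversed so far: 50
Step 2: curr=16, set curr.next=prev(50) | reversed so far: 16 -> 50
Step 3: curr=12, set curr.next=prev(16) | reversed so far: 12 -> 16 -> 50
Step 4: curr=50, set curr.next=prev(12) | reversed so far: 50 -> 12 -> 16 -> 50

50 -> 12 -> 16 -> 50 -> None


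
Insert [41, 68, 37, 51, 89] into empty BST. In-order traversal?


Insert 41: root
Insert 68: R from 41
Insert 37: L from 41
Insert 51: R from 41 -> L from 68
Insert 89: R from 41 -> R from 68

In-order: [37, 41, 51, 68, 89]


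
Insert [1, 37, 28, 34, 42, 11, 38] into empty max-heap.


Insert 1: [1]
Insert 37: [37, 1]
Insert 28: [37, 1, 28]
Insert 34: [37, 34, 28, 1]
Insert 42: [42, 37, 28, 1, 34]
Insert 11: [42, 37, 28, 1, 34, 11]
Insert 38: [42, 37, 38, 1, 34, 11, 28]

Final heap: [42, 37, 38, 1, 34, 11, 28]


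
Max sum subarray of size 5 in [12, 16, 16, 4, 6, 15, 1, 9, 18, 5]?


[0:5]: 54
[1:6]: 57
[2:7]: 42
[3:8]: 35
[4:9]: 49
[5:10]: 48

Max: 57 at [1:6]


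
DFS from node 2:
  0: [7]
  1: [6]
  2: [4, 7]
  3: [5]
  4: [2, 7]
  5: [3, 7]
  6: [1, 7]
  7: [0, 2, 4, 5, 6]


Visit 2, push [7, 4]
Visit 4, push [7]
Visit 7, push [6, 5, 0]
Visit 0, push []
Visit 5, push [3]
Visit 3, push []
Visit 6, push [1]
Visit 1, push []

DFS order: [2, 4, 7, 0, 5, 3, 6, 1]


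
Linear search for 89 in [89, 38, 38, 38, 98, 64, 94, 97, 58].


i=0: 89==89 found!

Found at 0, 1 comps


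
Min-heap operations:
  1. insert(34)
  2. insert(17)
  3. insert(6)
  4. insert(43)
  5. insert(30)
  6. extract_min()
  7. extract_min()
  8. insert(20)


insert(34) -> [34]
insert(17) -> [17, 34]
insert(6) -> [6, 34, 17]
insert(43) -> [6, 34, 17, 43]
insert(30) -> [6, 30, 17, 43, 34]
extract_min()->6, [17, 30, 34, 43]
extract_min()->17, [30, 43, 34]
insert(20) -> [20, 30, 34, 43]

Final heap: [20, 30, 34, 43]


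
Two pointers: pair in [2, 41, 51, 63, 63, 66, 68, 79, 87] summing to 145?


lo=0(2)+hi=8(87)=89
lo=1(41)+hi=8(87)=128
lo=2(51)+hi=8(87)=138
lo=3(63)+hi=8(87)=150
lo=3(63)+hi=7(79)=142
lo=4(63)+hi=7(79)=142
lo=5(66)+hi=7(79)=145

Yes: 66+79=145


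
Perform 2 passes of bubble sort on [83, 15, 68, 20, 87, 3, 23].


Initial: [83, 15, 68, 20, 87, 3, 23]
Pass 1: [15, 68, 20, 83, 3, 23, 87] (5 swaps)
Pass 2: [15, 20, 68, 3, 23, 83, 87] (3 swaps)

After 2 passes: [15, 20, 68, 3, 23, 83, 87]


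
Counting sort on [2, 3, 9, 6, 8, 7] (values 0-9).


Input: [2, 3, 9, 6, 8, 7]
Counts: [0, 0, 1, 1, 0, 0, 1, 1, 1, 1]

Sorted: [2, 3, 6, 7, 8, 9]


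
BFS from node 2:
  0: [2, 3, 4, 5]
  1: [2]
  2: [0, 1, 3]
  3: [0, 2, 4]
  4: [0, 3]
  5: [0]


Visit 2, enqueue [0, 1, 3]
Visit 0, enqueue [4, 5]
Visit 1, enqueue []
Visit 3, enqueue []
Visit 4, enqueue []
Visit 5, enqueue []

BFS order: [2, 0, 1, 3, 4, 5]


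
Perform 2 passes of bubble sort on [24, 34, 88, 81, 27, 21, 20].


Initial: [24, 34, 88, 81, 27, 21, 20]
Pass 1: [24, 34, 81, 27, 21, 20, 88] (4 swaps)
Pass 2: [24, 34, 27, 21, 20, 81, 88] (3 swaps)

After 2 passes: [24, 34, 27, 21, 20, 81, 88]


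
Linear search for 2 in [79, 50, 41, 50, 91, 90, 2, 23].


i=0: 79!=2
i=1: 50!=2
i=2: 41!=2
i=3: 50!=2
i=4: 91!=2
i=5: 90!=2
i=6: 2==2 found!

Found at 6, 7 comps


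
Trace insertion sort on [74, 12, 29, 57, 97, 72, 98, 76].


Initial: [74, 12, 29, 57, 97, 72, 98, 76]
Insert 12: [12, 74, 29, 57, 97, 72, 98, 76]
Insert 29: [12, 29, 74, 57, 97, 72, 98, 76]
Insert 57: [12, 29, 57, 74, 97, 72, 98, 76]
Insert 97: [12, 29, 57, 74, 97, 72, 98, 76]
Insert 72: [12, 29, 57, 72, 74, 97, 98, 76]
Insert 98: [12, 29, 57, 72, 74, 97, 98, 76]
Insert 76: [12, 29, 57, 72, 74, 76, 97, 98]

Sorted: [12, 29, 57, 72, 74, 76, 97, 98]


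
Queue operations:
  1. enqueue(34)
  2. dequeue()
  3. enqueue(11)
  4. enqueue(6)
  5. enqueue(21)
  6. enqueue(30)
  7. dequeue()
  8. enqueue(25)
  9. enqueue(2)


enqueue(34) -> [34]
dequeue()->34, []
enqueue(11) -> [11]
enqueue(6) -> [11, 6]
enqueue(21) -> [11, 6, 21]
enqueue(30) -> [11, 6, 21, 30]
dequeue()->11, [6, 21, 30]
enqueue(25) -> [6, 21, 30, 25]
enqueue(2) -> [6, 21, 30, 25, 2]

Final queue: [6, 21, 30, 25, 2]


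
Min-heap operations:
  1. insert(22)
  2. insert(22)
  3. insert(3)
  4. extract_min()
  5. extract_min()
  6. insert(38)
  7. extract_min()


insert(22) -> [22]
insert(22) -> [22, 22]
insert(3) -> [3, 22, 22]
extract_min()->3, [22, 22]
extract_min()->22, [22]
insert(38) -> [22, 38]
extract_min()->22, [38]

Final heap: [38]


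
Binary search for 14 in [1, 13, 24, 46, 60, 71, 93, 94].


Step 1: lo=0, hi=7, mid=3, val=46
Step 2: lo=0, hi=2, mid=1, val=13
Step 3: lo=2, hi=2, mid=2, val=24

Not found


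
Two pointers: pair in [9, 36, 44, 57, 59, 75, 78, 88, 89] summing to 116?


lo=0(9)+hi=8(89)=98
lo=1(36)+hi=8(89)=125
lo=1(36)+hi=7(88)=124
lo=1(36)+hi=6(78)=114
lo=2(44)+hi=6(78)=122
lo=2(44)+hi=5(75)=119
lo=2(44)+hi=4(59)=103
lo=3(57)+hi=4(59)=116

Yes: 57+59=116


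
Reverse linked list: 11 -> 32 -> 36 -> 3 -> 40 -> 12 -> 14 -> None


Step 1: curr=11, set curr.next=prev(None) | reversed so far: 11
Step 2: curr=32, set curr.next=prev(11) | reversed so far: 32 -> 11
Step 3: curr=36, set curr.next=prev(32) | reversed so far: 36 -> 32 -> 11
Step 4: curr=3, set curr.next=prev(36) | reversed so far: 3 -> 36 -> 32 -> 11
Step 5: curr=40, set curr.next=prev(3) | reversed so far: 40 -> 3 -> 36 -> 32 -> 11
Step 6: curr=12, set curr.next=prev(40) | reversed so far: 12 -> 40 -> 3 -> 36 -> 32 -> 11
Step 7: curr=14, set curr.next=prev(12) | reversed so far: 14 -> 12 -> 40 -> 3 -> 36 -> 32 -> 11

14 -> 12 -> 40 -> 3 -> 36 -> 32 -> 11 -> None


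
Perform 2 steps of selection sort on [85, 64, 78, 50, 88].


Initial: [85, 64, 78, 50, 88]
Step 1: min=50 at 3
  Swap: [50, 64, 78, 85, 88]
Step 2: min=64 at 1
  Swap: [50, 64, 78, 85, 88]

After 2 steps: [50, 64, 78, 85, 88]


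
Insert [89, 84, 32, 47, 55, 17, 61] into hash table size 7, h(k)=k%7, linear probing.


Insert 89: h=5 -> slot 5
Insert 84: h=0 -> slot 0
Insert 32: h=4 -> slot 4
Insert 47: h=5, 1 probes -> slot 6
Insert 55: h=6, 2 probes -> slot 1
Insert 17: h=3 -> slot 3
Insert 61: h=5, 4 probes -> slot 2

Table: [84, 55, 61, 17, 32, 89, 47]


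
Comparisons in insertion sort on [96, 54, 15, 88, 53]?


Algorithm: insertion sort
Input: [96, 54, 15, 88, 53]
Sorted: [15, 53, 54, 88, 96]

9


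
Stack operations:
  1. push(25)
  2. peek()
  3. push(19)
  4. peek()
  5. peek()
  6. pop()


push(25) -> [25]
peek()->25
push(19) -> [25, 19]
peek()->19
peek()->19
pop()->19, [25]

Final stack: [25]


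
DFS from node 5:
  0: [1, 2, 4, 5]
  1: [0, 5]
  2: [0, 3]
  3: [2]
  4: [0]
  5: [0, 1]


Visit 5, push [1, 0]
Visit 0, push [4, 2, 1]
Visit 1, push []
Visit 2, push [3]
Visit 3, push []
Visit 4, push []

DFS order: [5, 0, 1, 2, 3, 4]


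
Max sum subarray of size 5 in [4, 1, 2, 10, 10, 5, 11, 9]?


[0:5]: 27
[1:6]: 28
[2:7]: 38
[3:8]: 45

Max: 45 at [3:8]


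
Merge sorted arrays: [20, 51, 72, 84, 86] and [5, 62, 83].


Take 5 from B
Take 20 from A
Take 51 from A
Take 62 from B
Take 72 from A
Take 83 from B

Merged: [5, 20, 51, 62, 72, 83, 84, 86]


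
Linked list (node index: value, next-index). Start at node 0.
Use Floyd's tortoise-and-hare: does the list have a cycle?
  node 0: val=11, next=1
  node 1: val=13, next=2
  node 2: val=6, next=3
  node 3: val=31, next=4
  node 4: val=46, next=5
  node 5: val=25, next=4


Floyd's tortoise (slow, +1) and hare (fast, +2):
  init: slow=0, fast=0
  step 1: slow=1, fast=2
  step 2: slow=2, fast=4
  step 3: slow=3, fast=4
  step 4: slow=4, fast=4
  slow == fast at node 4: cycle detected

Cycle: yes


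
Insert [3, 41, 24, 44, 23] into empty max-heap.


Insert 3: [3]
Insert 41: [41, 3]
Insert 24: [41, 3, 24]
Insert 44: [44, 41, 24, 3]
Insert 23: [44, 41, 24, 3, 23]

Final heap: [44, 41, 24, 3, 23]


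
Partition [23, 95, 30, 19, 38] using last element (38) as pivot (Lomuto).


Pivot: 38
  23 <= 38: advance i (no swap)
  30 <= 38: swap -> [23, 30, 95, 19, 38]
  19 <= 38: swap -> [23, 30, 19, 95, 38]
Place pivot at 3: [23, 30, 19, 38, 95]

Partitioned: [23, 30, 19, 38, 95]


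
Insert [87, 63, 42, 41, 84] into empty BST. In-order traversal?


Insert 87: root
Insert 63: L from 87
Insert 42: L from 87 -> L from 63
Insert 41: L from 87 -> L from 63 -> L from 42
Insert 84: L from 87 -> R from 63

In-order: [41, 42, 63, 84, 87]


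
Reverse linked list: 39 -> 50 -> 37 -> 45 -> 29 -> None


Step 1: curr=39, set curr.next=prev(None) | reversed so far: 39
Step 2: curr=50, set curr.next=prev(39) | reversed so far: 50 -> 39
Step 3: curr=37, set curr.next=prev(50) | reversed so far: 37 -> 50 -> 39
Step 4: curr=45, set curr.next=prev(37) | reversed so far: 45 -> 37 -> 50 -> 39
Step 5: curr=29, set curr.next=prev(45) | reversed so far: 29 -> 45 -> 37 -> 50 -> 39

29 -> 45 -> 37 -> 50 -> 39 -> None


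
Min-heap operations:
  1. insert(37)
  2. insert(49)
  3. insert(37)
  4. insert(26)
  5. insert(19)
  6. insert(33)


insert(37) -> [37]
insert(49) -> [37, 49]
insert(37) -> [37, 49, 37]
insert(26) -> [26, 37, 37, 49]
insert(19) -> [19, 26, 37, 49, 37]
insert(33) -> [19, 26, 33, 49, 37, 37]

Final heap: [19, 26, 33, 49, 37, 37]


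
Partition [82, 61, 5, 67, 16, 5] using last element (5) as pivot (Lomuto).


Pivot: 5
  5 <= 5: swap -> [5, 61, 82, 67, 16, 5]
Place pivot at 1: [5, 5, 82, 67, 16, 61]

Partitioned: [5, 5, 82, 67, 16, 61]


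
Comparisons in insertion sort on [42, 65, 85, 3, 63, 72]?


Algorithm: insertion sort
Input: [42, 65, 85, 3, 63, 72]
Sorted: [3, 42, 63, 65, 72, 85]

10


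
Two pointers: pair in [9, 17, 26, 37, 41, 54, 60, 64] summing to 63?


lo=0(9)+hi=7(64)=73
lo=0(9)+hi=6(60)=69
lo=0(9)+hi=5(54)=63

Yes: 9+54=63


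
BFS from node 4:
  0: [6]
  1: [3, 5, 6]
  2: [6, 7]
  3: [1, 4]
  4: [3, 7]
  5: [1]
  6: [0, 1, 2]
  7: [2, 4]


Visit 4, enqueue [3, 7]
Visit 3, enqueue [1]
Visit 7, enqueue [2]
Visit 1, enqueue [5, 6]
Visit 2, enqueue []
Visit 5, enqueue []
Visit 6, enqueue [0]
Visit 0, enqueue []

BFS order: [4, 3, 7, 1, 2, 5, 6, 0]


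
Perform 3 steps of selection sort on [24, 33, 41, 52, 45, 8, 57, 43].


Initial: [24, 33, 41, 52, 45, 8, 57, 43]
Step 1: min=8 at 5
  Swap: [8, 33, 41, 52, 45, 24, 57, 43]
Step 2: min=24 at 5
  Swap: [8, 24, 41, 52, 45, 33, 57, 43]
Step 3: min=33 at 5
  Swap: [8, 24, 33, 52, 45, 41, 57, 43]

After 3 steps: [8, 24, 33, 52, 45, 41, 57, 43]


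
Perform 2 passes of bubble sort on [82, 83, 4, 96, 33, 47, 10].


Initial: [82, 83, 4, 96, 33, 47, 10]
Pass 1: [82, 4, 83, 33, 47, 10, 96] (4 swaps)
Pass 2: [4, 82, 33, 47, 10, 83, 96] (4 swaps)

After 2 passes: [4, 82, 33, 47, 10, 83, 96]


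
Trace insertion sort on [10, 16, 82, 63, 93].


Initial: [10, 16, 82, 63, 93]
Insert 16: [10, 16, 82, 63, 93]
Insert 82: [10, 16, 82, 63, 93]
Insert 63: [10, 16, 63, 82, 93]
Insert 93: [10, 16, 63, 82, 93]

Sorted: [10, 16, 63, 82, 93]


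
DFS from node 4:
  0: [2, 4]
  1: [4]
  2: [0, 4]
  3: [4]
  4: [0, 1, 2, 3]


Visit 4, push [3, 2, 1, 0]
Visit 0, push [2]
Visit 2, push []
Visit 1, push []
Visit 3, push []

DFS order: [4, 0, 2, 1, 3]


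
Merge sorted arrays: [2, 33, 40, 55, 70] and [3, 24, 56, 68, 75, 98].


Take 2 from A
Take 3 from B
Take 24 from B
Take 33 from A
Take 40 from A
Take 55 from A
Take 56 from B
Take 68 from B
Take 70 from A

Merged: [2, 3, 24, 33, 40, 55, 56, 68, 70, 75, 98]


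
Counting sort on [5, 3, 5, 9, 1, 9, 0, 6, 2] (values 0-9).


Input: [5, 3, 5, 9, 1, 9, 0, 6, 2]
Counts: [1, 1, 1, 1, 0, 2, 1, 0, 0, 2]

Sorted: [0, 1, 2, 3, 5, 5, 6, 9, 9]


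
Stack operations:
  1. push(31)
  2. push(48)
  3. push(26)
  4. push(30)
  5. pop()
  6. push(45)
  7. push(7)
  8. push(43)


push(31) -> [31]
push(48) -> [31, 48]
push(26) -> [31, 48, 26]
push(30) -> [31, 48, 26, 30]
pop()->30, [31, 48, 26]
push(45) -> [31, 48, 26, 45]
push(7) -> [31, 48, 26, 45, 7]
push(43) -> [31, 48, 26, 45, 7, 43]

Final stack: [31, 48, 26, 45, 7, 43]


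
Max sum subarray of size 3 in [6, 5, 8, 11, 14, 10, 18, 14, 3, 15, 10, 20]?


[0:3]: 19
[1:4]: 24
[2:5]: 33
[3:6]: 35
[4:7]: 42
[5:8]: 42
[6:9]: 35
[7:10]: 32
[8:11]: 28
[9:12]: 45

Max: 45 at [9:12]


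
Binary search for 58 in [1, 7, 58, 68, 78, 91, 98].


Step 1: lo=0, hi=6, mid=3, val=68
Step 2: lo=0, hi=2, mid=1, val=7
Step 3: lo=2, hi=2, mid=2, val=58

Found at index 2


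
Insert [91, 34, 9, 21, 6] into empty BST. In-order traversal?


Insert 91: root
Insert 34: L from 91
Insert 9: L from 91 -> L from 34
Insert 21: L from 91 -> L from 34 -> R from 9
Insert 6: L from 91 -> L from 34 -> L from 9

In-order: [6, 9, 21, 34, 91]


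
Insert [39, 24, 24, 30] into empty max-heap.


Insert 39: [39]
Insert 24: [39, 24]
Insert 24: [39, 24, 24]
Insert 30: [39, 30, 24, 24]

Final heap: [39, 30, 24, 24]


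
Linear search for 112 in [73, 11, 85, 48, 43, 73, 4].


i=0: 73!=112
i=1: 11!=112
i=2: 85!=112
i=3: 48!=112
i=4: 43!=112
i=5: 73!=112
i=6: 4!=112

Not found, 7 comps


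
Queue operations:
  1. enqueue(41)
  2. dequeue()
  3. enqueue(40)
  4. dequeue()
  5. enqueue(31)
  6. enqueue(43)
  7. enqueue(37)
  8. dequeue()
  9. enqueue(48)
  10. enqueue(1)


enqueue(41) -> [41]
dequeue()->41, []
enqueue(40) -> [40]
dequeue()->40, []
enqueue(31) -> [31]
enqueue(43) -> [31, 43]
enqueue(37) -> [31, 43, 37]
dequeue()->31, [43, 37]
enqueue(48) -> [43, 37, 48]
enqueue(1) -> [43, 37, 48, 1]

Final queue: [43, 37, 48, 1]


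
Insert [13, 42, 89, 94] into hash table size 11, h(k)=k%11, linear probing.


Insert 13: h=2 -> slot 2
Insert 42: h=9 -> slot 9
Insert 89: h=1 -> slot 1
Insert 94: h=6 -> slot 6

Table: [None, 89, 13, None, None, None, 94, None, None, 42, None]


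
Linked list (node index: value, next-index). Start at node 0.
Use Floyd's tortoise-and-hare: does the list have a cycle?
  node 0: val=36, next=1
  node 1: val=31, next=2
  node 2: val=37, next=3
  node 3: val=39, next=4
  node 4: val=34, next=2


Floyd's tortoise (slow, +1) and hare (fast, +2):
  init: slow=0, fast=0
  step 1: slow=1, fast=2
  step 2: slow=2, fast=4
  step 3: slow=3, fast=3
  slow == fast at node 3: cycle detected

Cycle: yes
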